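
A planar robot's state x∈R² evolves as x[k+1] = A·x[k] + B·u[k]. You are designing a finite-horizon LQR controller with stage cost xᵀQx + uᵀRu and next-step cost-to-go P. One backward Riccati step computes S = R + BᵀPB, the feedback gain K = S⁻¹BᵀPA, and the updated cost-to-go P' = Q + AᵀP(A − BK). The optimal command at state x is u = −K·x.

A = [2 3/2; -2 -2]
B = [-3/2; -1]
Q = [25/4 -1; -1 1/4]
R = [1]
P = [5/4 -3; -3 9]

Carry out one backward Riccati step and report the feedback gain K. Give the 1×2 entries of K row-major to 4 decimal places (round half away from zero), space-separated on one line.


BᵀP = [1.1250 -4.5000]
S = R + BᵀPB = [1] + [2.8125] = [3.8125]
BᵀPA = [11.2500 10.6875]
K = S⁻¹·BᵀPA = [2.9508 2.8033]
A−BK = [6.4262 5.7049; 0.9508 0.8033]
AᵀP(A−BK) = [31.8033 29.2131; 29.2131 26.8525]
P' = Q + AᵀP(A−BK) = [38.0533 28.2131; 28.2131 27.1025]
tr(P') = 65.1557

2.9508 2.8033


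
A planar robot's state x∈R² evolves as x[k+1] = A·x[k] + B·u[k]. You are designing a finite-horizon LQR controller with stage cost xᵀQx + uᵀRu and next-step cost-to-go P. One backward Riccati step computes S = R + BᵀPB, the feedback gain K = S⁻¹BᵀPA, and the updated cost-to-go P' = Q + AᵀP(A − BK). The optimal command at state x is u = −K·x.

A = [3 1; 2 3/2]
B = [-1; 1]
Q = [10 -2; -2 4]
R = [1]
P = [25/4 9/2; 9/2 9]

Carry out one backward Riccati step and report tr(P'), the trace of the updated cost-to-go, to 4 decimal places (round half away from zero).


BᵀP = [-1.7500 4.5000]
S = R + BᵀPB = [1] + [6.2500] = [7.2500]
BᵀPA = [3.7500 5.0000]
K = S⁻¹·BᵀPA = [0.5172 0.6897]
A−BK = [3.5172 1.6897; 1.4828 0.8103]
AᵀP(A−BK) = [144.3103 72.4138; 72.4138 36.5517]
P' = Q + AᵀP(A−BK) = [154.3103 70.4138; 70.4138 40.5517]
tr(P') = 194.8621

194.8621


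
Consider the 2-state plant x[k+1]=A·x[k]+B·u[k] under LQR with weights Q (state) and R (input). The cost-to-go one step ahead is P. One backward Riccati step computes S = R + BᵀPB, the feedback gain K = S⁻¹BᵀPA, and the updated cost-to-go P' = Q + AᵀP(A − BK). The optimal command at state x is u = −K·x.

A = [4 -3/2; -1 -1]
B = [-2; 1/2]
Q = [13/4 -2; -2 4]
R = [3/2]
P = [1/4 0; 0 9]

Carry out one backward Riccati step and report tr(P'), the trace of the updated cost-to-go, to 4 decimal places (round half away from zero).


17.9572

BᵀP = [-0.5000 4.5000]
S = R + BᵀPB = [3/2] + [3.2500] = [4.7500]
BᵀPA = [-6.5000 -3.7500]
K = S⁻¹·BᵀPA = [-1.3684 -0.7895]
A−BK = [1.2632 -3.0789; -0.3158 -0.6053]
AᵀP(A−BK) = [4.1053 2.3684; 2.3684 6.6020]
P' = Q + AᵀP(A−BK) = [7.3553 0.3684; 0.3684 10.6020]
tr(P') = 17.9572


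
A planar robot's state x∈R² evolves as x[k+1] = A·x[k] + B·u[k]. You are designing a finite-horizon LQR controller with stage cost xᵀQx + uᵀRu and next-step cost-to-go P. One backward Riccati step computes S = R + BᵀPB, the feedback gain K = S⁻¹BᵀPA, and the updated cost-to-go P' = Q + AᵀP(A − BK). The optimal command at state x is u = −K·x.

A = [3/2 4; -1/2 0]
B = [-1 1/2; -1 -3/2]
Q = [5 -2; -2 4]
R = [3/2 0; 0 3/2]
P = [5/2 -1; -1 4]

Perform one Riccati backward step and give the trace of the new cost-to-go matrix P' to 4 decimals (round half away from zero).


23.8860

BᵀP = [-1.5000 -3.0000; 2.7500 -6.5000]
S = R + BᵀPB = [3/2 0; 0 3/2] + [4.5000 3.7500; 3.7500 11.1250] = [6.0000 3.7500; 3.7500 12.6250]
BᵀPA = [-0.7500 -6.0000; 7.3750 11.0000]
K = S⁻¹·BᵀPA = [-0.6018 -1.8967; 0.7629 1.4347]
A−BK = [0.5167 1.3860; 0.0426 0.2553]
AᵀP(A−BK) = [2.0471 4.9970; 4.9970 12.8389]
P' = Q + AᵀP(A−BK) = [7.0471 2.9970; 2.9970 16.8389]
tr(P') = 23.8860


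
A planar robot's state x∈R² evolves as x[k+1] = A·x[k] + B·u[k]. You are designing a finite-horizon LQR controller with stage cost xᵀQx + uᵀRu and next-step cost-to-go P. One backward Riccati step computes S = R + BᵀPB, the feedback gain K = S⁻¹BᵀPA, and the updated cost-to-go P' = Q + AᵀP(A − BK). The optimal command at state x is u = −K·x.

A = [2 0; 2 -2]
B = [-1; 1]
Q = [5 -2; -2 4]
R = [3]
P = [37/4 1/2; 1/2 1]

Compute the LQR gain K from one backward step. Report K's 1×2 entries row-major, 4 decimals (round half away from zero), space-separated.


-1.3469 -0.0816

BᵀP = [-8.7500 0.5000]
S = R + BᵀPB = [3] + [9.2500] = [12.2500]
BᵀPA = [-16.5000 -1.0000]
K = S⁻¹·BᵀPA = [-1.3469 -0.0816]
A−BK = [0.6531 -0.0816; 3.3469 -1.9184]
AᵀP(A−BK) = [22.7755 -7.3469; -7.3469 3.9184]
P' = Q + AᵀP(A−BK) = [27.7755 -9.3469; -9.3469 7.9184]
tr(P') = 35.6939


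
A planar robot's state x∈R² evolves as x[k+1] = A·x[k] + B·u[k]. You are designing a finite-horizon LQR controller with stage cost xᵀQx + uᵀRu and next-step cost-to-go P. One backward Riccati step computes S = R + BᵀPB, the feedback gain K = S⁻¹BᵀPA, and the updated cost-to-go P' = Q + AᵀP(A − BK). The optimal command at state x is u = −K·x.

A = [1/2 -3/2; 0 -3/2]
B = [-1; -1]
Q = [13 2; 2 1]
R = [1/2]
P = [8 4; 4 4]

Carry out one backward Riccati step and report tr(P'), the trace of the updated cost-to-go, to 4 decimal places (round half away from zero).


BᵀP = [-12.0000 -8.0000]
S = R + BᵀPB = [1/2] + [20.0000] = [20.5000]
BᵀPA = [-6.0000 30.0000]
K = S⁻¹·BᵀPA = [-0.2927 1.4634]
A−BK = [0.2073 -0.0366; -0.2927 -0.0366]
AᵀP(A−BK) = [0.2439 -0.2195; -0.2195 1.0976]
P' = Q + AᵀP(A−BK) = [13.2439 1.7805; 1.7805 2.0976]
tr(P') = 15.3415

15.3415


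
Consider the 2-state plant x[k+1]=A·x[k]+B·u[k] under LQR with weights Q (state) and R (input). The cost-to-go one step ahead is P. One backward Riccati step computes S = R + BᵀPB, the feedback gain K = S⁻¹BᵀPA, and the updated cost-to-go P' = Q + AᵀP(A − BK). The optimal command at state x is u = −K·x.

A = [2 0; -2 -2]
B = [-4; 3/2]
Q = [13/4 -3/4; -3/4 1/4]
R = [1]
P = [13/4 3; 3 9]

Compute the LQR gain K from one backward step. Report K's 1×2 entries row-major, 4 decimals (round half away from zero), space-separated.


BᵀP = [-8.5000 1.5000]
S = R + BᵀPB = [1] + [36.2500] = [37.2500]
BᵀPA = [-20.0000 -3.0000]
K = S⁻¹·BᵀPA = [-0.5369 -0.0805]
A−BK = [-0.1477 -0.3221; -1.1946 -1.8792]
AᵀP(A−BK) = [14.2617 22.3893; 22.3893 35.7584]
P' = Q + AᵀP(A−BK) = [17.5117 21.6393; 21.6393 36.0084]
tr(P') = 53.5201

-0.5369 -0.0805


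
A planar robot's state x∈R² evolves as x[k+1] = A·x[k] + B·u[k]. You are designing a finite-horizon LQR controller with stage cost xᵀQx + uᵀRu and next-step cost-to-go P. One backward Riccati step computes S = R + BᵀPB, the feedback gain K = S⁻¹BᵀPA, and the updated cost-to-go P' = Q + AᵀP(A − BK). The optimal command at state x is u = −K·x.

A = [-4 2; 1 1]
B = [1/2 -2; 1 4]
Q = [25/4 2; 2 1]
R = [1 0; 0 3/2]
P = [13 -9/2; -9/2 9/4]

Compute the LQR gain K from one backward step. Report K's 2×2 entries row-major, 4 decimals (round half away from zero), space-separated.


-1.6808 1.1922 1.1596 -0.4039

BᵀP = [2.0000 0.0000; -44.0000 18.0000]
S = R + BᵀPB = [1 0; 0 3/2] + [1.0000 -4.0000; -4.0000 160.0000] = [2.0000 -4.0000; -4.0000 161.5000]
BᵀPA = [-8.0000 4.0000; 194.0000 -70.0000]
K = S⁻¹·BᵀPA = [-1.6808 1.1922; 1.1596 -0.4039]
A−BK = [-0.8404 0.5961; -1.9577 1.4235]
AᵀP(A−BK) = [7.8396 -4.8542; -4.8542 3.2077]
P' = Q + AᵀP(A−BK) = [14.0896 -2.8542; -2.8542 4.2077]
tr(P') = 18.2972


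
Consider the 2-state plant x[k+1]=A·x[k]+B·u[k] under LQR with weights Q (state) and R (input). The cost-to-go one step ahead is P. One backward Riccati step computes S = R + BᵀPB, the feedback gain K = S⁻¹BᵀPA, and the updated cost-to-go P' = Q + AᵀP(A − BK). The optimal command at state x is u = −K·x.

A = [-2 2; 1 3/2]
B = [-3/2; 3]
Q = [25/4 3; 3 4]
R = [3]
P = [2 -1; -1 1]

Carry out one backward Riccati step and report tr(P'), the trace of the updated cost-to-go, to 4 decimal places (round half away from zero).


BᵀP = [-6.0000 4.5000]
S = R + BᵀPB = [3] + [22.5000] = [25.5000]
BᵀPA = [16.5000 -5.2500]
K = S⁻¹·BᵀPA = [0.6471 -0.2059]
A−BK = [-1.0294 1.6912; -0.9412 2.1176]
AᵀP(A−BK) = [2.3235 -2.1029; -2.1029 3.1691]
P' = Q + AᵀP(A−BK) = [8.5735 0.8971; 0.8971 7.1691]
tr(P') = 15.7426

15.7426


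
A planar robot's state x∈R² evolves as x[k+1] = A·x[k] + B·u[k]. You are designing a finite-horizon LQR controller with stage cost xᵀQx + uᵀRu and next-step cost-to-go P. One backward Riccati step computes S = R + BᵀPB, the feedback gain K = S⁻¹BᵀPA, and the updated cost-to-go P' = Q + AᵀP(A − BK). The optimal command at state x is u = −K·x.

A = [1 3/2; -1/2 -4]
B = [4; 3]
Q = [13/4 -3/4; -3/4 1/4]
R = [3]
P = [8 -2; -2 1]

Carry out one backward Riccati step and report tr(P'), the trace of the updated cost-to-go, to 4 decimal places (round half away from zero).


BᵀP = [26.0000 -5.0000]
S = R + BᵀPB = [3] + [89.0000] = [92.0000]
BᵀPA = [28.5000 59.0000]
K = S⁻¹·BᵀPA = [0.3098 0.6413]
A−BK = [-0.2391 -1.0652; -1.4293 -5.9239]
AᵀP(A−BK) = [1.4212 5.2228; 5.2228 20.1630]
P' = Q + AᵀP(A−BK) = [4.6712 4.4728; 4.4728 20.4130]
tr(P') = 25.0842

25.0842


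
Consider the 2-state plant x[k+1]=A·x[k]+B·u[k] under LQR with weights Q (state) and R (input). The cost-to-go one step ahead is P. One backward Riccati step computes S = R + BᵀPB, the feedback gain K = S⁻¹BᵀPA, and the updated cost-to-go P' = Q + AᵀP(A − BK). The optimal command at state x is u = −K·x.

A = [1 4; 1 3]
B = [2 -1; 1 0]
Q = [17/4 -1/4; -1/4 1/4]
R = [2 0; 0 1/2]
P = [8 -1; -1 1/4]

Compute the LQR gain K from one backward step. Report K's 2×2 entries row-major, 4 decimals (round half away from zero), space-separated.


BᵀP = [15.0000 -1.7500; -8.0000 1.0000]
S = R + BᵀPB = [2 0; 0 1/2] + [28.2500 -15.0000; -15.0000 8.0000] = [30.2500 -15.0000; -15.0000 8.5000]
BᵀPA = [13.2500 54.7500; -7.0000 -29.0000]
K = S⁻¹·BᵀPA = [0.2374 0.9455; -0.4047 -1.7432]
A−BK = [0.1206 0.3658; 0.7626 2.0545]
AᵀP(A−BK) = [0.2724 1.0195; 1.0195 3.9300]
P' = Q + AᵀP(A−BK) = [4.5224 0.7695; 0.7695 4.1800]
tr(P') = 8.7023

0.2374 0.9455 -0.4047 -1.7432


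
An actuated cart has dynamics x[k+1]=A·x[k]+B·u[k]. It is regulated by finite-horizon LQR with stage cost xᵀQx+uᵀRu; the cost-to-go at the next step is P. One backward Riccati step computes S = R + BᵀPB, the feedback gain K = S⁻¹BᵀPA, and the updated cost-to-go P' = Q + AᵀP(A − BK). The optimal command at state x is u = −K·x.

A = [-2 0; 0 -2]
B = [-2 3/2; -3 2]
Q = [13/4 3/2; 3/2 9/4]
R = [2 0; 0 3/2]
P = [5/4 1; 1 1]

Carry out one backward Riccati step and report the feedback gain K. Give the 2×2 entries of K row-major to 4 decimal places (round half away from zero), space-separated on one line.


BᵀP = [-5.5000 -5.0000; 3.8750 3.5000]
S = R + BᵀPB = [2 0; 0 3/2] + [26.0000 -18.2500; -18.2500 12.8125] = [28.0000 -18.2500; -18.2500 14.3125]
BᵀPA = [11.0000 10.0000; -7.7500 -7.0000]
K = S⁻¹·BᵀPA = [0.2364 0.2271; -0.2401 -0.1994]
A−BK = [-1.1671 0.7535; 1.1893 -0.9197]
AᵀP(A−BK) = [0.5392 -0.0443; -0.0443 0.3324]
P' = Q + AᵀP(A−BK) = [3.7892 1.4557; 1.4557 2.5824]
tr(P') = 6.3717

0.2364 0.2271 -0.2401 -0.1994


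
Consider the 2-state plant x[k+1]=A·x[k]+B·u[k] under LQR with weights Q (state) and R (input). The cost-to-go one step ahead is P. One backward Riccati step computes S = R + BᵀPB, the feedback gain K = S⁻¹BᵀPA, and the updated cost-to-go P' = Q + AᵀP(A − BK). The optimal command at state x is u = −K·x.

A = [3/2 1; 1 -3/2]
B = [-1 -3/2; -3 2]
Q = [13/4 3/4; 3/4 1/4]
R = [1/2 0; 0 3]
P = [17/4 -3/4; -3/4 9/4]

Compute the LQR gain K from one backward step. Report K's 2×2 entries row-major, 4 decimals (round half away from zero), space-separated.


BᵀP = [-2.0000 -6.0000; -7.8750 5.6250]
S = R + BᵀPB = [1/2 0; 0 3] + [20.0000 -9.0000; -9.0000 23.0625] = [20.5000 -9.0000; -9.0000 26.0625]
BᵀPA = [-9.0000 7.0000; -6.1875 -16.3125]
K = S⁻¹·BᵀPA = [-0.6403 0.0786; -0.4585 -0.5988]
A−BK = [0.1719 0.1805; -0.0039 -0.0667]
AᵀP(A−BK) = [0.9624 0.9400; 0.9400 1.2451]
P' = Q + AᵀP(A−BK) = [4.2124 1.6900; 1.6900 1.4951]
tr(P') = 5.7074

-0.6403 0.0786 -0.4585 -0.5988


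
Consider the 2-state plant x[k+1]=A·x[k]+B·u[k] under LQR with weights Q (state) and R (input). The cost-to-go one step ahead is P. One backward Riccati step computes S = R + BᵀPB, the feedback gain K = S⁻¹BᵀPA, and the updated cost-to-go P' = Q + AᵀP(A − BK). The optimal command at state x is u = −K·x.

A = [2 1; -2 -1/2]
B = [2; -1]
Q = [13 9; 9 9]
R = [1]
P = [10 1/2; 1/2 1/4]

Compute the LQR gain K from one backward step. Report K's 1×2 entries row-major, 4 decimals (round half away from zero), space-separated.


0.9554 0.4873

BᵀP = [19.5000 0.7500]
S = R + BᵀPB = [1] + [38.2500] = [39.2500]
BᵀPA = [37.5000 19.1250]
K = S⁻¹·BᵀPA = [0.9554 0.4873]
A−BK = [0.0892 0.0255; -1.0446 -0.0127]
AᵀP(A−BK) = [1.1720 0.4777; 0.4777 0.2436]
P' = Q + AᵀP(A−BK) = [14.1720 9.4777; 9.4777 9.2436]
tr(P') = 23.4156


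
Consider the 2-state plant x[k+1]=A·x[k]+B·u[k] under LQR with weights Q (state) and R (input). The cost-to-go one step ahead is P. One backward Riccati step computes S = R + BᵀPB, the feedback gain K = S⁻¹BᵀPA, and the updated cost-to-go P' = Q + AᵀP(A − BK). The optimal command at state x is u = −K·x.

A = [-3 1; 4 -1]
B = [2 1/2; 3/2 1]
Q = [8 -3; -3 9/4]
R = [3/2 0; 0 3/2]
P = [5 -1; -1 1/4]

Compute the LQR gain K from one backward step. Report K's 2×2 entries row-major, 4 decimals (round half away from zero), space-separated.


BᵀP = [8.5000 -1.6250; 1.5000 -0.2500]
S = R + BᵀPB = [3/2 0; 0 3/2] + [14.5625 2.6250; 2.6250 0.5000] = [16.0625 2.6250; 2.6250 2.0000]
BᵀPA = [-32.0000 10.1250; -5.5000 1.7500]
K = S⁻¹·BᵀPA = [-1.9641 0.6204; -0.1721 0.0607]
A−BK = [1.0142 -0.2712; 7.1183 -1.9913]
AᵀP(A−BK) = [9.2025 -2.8124; -2.8124 0.8619]
P' = Q + AᵀP(A−BK) = [17.2025 -5.8124; -5.8124 3.1119]
tr(P') = 20.3144

-1.9641 0.6204 -0.1721 0.0607


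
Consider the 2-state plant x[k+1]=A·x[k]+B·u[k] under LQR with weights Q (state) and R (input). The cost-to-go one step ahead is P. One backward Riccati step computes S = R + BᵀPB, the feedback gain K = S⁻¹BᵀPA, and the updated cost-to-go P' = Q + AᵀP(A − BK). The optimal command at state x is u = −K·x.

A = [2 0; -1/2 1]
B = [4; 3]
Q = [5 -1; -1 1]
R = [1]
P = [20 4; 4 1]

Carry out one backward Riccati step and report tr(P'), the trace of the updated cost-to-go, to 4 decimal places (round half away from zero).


BᵀP = [92.0000 19.0000]
S = R + BᵀPB = [1] + [425.0000] = [426.0000]
BᵀPA = [174.5000 19.0000]
K = S⁻¹·BᵀPA = [0.4096 0.0446]
A−BK = [0.3615 -0.1784; -1.7289 0.8662]
AᵀP(A−BK) = [0.7705 -0.2829; -0.2829 0.1526]
P' = Q + AᵀP(A−BK) = [5.7705 -1.2829; -1.2829 1.1526]
tr(P') = 6.9231

6.9231


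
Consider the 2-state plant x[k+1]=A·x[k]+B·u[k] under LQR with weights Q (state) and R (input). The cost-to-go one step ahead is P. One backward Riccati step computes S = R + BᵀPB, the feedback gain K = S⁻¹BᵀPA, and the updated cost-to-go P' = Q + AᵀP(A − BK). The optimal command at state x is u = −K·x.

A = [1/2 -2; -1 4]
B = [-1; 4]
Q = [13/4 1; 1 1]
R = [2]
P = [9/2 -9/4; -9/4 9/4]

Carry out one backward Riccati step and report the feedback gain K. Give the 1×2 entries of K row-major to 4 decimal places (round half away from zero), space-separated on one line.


-0.2975 1.1901

BᵀP = [-13.5000 11.2500]
S = R + BᵀPB = [2] + [58.5000] = [60.5000]
BᵀPA = [-18.0000 72.0000]
K = S⁻¹·BᵀPA = [-0.2975 1.1901]
A−BK = [0.2025 -0.8099; 0.1901 -0.7603]
AᵀP(A−BK) = [0.2696 -1.0785; -1.0785 4.3140]
P' = Q + AᵀP(A−BK) = [3.5196 -0.0785; -0.0785 5.3140]
tr(P') = 8.8337


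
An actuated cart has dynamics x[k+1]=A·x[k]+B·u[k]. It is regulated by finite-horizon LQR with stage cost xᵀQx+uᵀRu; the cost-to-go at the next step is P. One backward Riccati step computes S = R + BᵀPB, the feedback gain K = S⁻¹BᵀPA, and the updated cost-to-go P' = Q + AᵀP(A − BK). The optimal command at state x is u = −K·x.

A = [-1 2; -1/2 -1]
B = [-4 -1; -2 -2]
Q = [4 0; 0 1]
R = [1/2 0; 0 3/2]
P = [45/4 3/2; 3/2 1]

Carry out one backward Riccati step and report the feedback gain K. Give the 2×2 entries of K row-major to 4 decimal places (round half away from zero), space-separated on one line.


0.2456 -0.6210 0.0124 0.6480

BᵀP = [-48.0000 -8.0000; -14.2500 -3.5000]
S = R + BᵀPB = [1/2 0; 0 3/2] + [208.0000 64.0000; 64.0000 21.2500] = [208.5000 64.0000; 64.0000 22.7500]
BᵀPA = [52.0000 -88.0000; 16.0000 -25.0000]
K = S⁻¹·BᵀPA = [0.2456 -0.6210; 0.0124 0.6480]
A−BK = [-0.0052 0.1641; 0.0159 -0.9459]
AᵀP(A−BK) = [0.0307 -0.0776; -0.0776 1.5547]
P' = Q + AᵀP(A−BK) = [4.0307 -0.0776; -0.0776 2.5547]
tr(P') = 6.5854


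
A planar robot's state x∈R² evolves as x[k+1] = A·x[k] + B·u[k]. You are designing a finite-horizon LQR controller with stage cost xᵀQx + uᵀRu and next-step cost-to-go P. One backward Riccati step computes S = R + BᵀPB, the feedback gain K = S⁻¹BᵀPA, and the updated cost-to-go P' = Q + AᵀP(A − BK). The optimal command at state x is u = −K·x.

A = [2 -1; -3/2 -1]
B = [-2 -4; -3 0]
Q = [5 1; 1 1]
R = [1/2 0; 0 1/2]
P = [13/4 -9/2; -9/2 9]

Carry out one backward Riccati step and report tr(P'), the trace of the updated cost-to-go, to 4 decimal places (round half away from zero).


6.4611

BᵀP = [7.0000 -18.0000; -13.0000 18.0000]
S = R + BᵀPB = [1/2 0; 0 1/2] + [40.0000 -28.0000; -28.0000 52.0000] = [40.5000 -28.0000; -28.0000 52.5000]
BᵀPA = [41.0000 11.0000; -53.0000 -5.0000]
K = S⁻¹·BᵀPA = [0.4980 0.3259; -0.7439 0.0786]
A−BK = [0.0205 -0.0337; -0.0059 -0.0222]
AᵀP(A−BK) = [0.4035 0.0520; 0.0520 0.0576]
P' = Q + AᵀP(A−BK) = [5.4035 1.0520; 1.0520 1.0576]
tr(P') = 6.4611


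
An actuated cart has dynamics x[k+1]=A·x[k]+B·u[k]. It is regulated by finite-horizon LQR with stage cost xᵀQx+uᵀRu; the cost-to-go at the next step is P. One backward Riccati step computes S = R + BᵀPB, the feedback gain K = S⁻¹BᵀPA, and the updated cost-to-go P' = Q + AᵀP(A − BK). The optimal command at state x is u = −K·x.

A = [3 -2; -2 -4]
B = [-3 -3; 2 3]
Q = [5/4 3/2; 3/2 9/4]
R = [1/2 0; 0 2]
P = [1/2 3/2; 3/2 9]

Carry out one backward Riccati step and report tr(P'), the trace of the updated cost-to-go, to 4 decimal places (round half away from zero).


BᵀP = [1.5000 13.5000; 3.0000 22.5000]
S = R + BᵀPB = [1/2 0; 0 2] + [22.5000 36.0000; 36.0000 58.5000] = [23.0000 36.0000; 36.0000 60.5000]
BᵀPA = [-22.5000 -57.0000; -36.0000 -96.0000]
K = S⁻¹·BᵀPA = [-0.6832 0.0785; -0.1885 -1.6335]
A−BK = [0.3848 -6.6649; -0.0681 0.7435]
AᵀP(A−BK) = [0.3416 -0.0393; -0.0393 17.6597]
P' = Q + AᵀP(A−BK) = [1.5916 1.4607; 1.4607 19.9097]
tr(P') = 21.5013

21.5013


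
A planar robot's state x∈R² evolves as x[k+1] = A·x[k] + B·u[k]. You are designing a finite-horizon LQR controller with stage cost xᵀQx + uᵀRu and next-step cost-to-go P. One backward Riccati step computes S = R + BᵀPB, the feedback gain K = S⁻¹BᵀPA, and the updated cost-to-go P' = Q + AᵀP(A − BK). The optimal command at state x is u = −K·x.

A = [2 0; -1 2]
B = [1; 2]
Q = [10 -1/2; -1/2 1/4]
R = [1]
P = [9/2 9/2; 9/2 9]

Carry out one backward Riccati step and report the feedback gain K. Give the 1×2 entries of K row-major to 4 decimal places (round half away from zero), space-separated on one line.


BᵀP = [13.5000 22.5000]
S = R + BᵀPB = [1] + [58.5000] = [59.5000]
BᵀPA = [4.5000 45.0000]
K = S⁻¹·BᵀPA = [0.0756 0.7563]
A−BK = [1.9244 -0.7563; -1.1513 0.4874]
AᵀP(A−BK) = [8.6597 -3.4034; -3.4034 1.9664]
P' = Q + AᵀP(A−BK) = [18.6597 -3.9034; -3.9034 2.2164]
tr(P') = 20.8761

0.0756 0.7563


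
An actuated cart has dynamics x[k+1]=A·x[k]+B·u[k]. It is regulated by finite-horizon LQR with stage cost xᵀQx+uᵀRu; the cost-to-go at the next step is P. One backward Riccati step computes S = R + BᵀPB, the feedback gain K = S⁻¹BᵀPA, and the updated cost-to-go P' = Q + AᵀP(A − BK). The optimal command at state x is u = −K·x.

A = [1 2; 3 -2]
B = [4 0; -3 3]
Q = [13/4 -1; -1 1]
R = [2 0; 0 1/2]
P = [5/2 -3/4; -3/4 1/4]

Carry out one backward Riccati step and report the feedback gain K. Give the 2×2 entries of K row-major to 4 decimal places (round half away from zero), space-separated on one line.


BᵀP = [12.2500 -3.7500; -2.2500 0.7500]
S = R + BᵀPB = [2 0; 0 1/2] + [60.2500 -11.2500; -11.2500 2.2500] = [62.2500 -11.2500; -11.2500 2.7500]
BᵀPA = [1.0000 32.0000; 0.0000 -6.0000]
K = S⁻¹·BᵀPA = [0.0616 0.4594; 0.2521 -0.3025]
A−BK = [0.7535 0.1625; 2.4286 0.2857]
AᵀP(A−BK) = [0.1884 0.0406; 0.0406 0.4846]
P' = Q + AᵀP(A−BK) = [3.4384 -0.9594; -0.9594 1.4846]
tr(P') = 4.9230

0.0616 0.4594 0.2521 -0.3025


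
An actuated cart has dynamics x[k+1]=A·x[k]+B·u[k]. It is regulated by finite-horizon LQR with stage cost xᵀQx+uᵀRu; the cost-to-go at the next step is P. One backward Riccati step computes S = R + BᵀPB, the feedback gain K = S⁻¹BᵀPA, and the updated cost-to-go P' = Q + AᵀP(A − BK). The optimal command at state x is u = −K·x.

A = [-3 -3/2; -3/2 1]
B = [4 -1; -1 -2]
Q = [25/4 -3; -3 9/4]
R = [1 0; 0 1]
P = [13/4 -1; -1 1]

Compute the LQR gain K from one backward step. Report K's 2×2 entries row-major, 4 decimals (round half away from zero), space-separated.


-0.5076 -0.4323 0.7576 -0.2010

BᵀP = [14.0000 -5.0000; -1.2500 -1.0000]
S = R + BᵀPB = [1 0; 0 1] + [61.0000 -4.0000; -4.0000 3.2500] = [62.0000 -4.0000; -4.0000 4.2500]
BᵀPA = [-34.5000 -26.0000; 5.2500 0.8750]
K = S⁻¹·BᵀPA = [-0.5076 -0.4323; 0.7576 -0.2010]
A−BK = [-0.2121 0.0283; -0.4924 0.1657]
AᵀP(A−BK) = [1.0114 0.0152; 0.0152 0.2480]
P' = Q + AᵀP(A−BK) = [7.2614 -2.9848; -2.9848 2.4980]
tr(P') = 9.7593


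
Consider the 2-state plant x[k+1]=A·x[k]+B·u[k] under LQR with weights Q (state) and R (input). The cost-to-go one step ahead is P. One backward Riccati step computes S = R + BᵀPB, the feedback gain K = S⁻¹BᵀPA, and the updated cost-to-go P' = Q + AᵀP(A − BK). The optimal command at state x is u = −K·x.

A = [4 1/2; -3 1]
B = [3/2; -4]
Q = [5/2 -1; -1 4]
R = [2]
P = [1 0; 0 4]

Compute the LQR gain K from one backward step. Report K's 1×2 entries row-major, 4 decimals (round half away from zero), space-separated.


0.7912 -0.2234

BᵀP = [1.5000 -16.0000]
S = R + BᵀPB = [2] + [66.2500] = [68.2500]
BᵀPA = [54.0000 -15.2500]
K = S⁻¹·BᵀPA = [0.7912 -0.2234]
A−BK = [2.8132 0.8352; 0.1648 0.1062]
AᵀP(A−BK) = [9.2747 2.0659; 2.0659 0.8425]
P' = Q + AᵀP(A−BK) = [11.7747 1.0659; 1.0659 4.8425]
tr(P') = 16.6172


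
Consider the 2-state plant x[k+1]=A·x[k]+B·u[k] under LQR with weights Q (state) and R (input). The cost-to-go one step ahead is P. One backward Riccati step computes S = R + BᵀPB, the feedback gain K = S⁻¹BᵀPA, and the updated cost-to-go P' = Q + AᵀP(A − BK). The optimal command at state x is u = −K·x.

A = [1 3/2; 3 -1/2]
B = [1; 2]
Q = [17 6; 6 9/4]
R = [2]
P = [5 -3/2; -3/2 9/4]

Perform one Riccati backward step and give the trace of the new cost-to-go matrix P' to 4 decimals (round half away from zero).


37.2375

BᵀP = [2.0000 3.0000]
S = R + BᵀPB = [2] + [8.0000] = [10.0000]
BᵀPA = [11.0000 1.5000]
K = S⁻¹·BᵀPA = [1.1000 0.1500]
A−BK = [-0.1000 1.3500; 0.8000 -0.8000]
AᵀP(A−BK) = [4.1500 -3.5250; -3.5250 13.8375]
P' = Q + AᵀP(A−BK) = [21.1500 2.4750; 2.4750 16.0875]
tr(P') = 37.2375


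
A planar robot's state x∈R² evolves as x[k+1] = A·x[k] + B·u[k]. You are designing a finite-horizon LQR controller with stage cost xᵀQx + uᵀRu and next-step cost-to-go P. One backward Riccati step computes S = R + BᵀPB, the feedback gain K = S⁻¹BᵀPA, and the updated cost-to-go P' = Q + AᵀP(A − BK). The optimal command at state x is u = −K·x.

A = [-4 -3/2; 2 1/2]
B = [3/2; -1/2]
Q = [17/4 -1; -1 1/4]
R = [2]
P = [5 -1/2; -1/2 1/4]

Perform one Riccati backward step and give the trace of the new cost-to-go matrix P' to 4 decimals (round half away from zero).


BᵀP = [7.7500 -0.8750]
S = R + BᵀPB = [2] + [12.0625] = [14.0625]
BᵀPA = [-32.7500 -12.0625]
K = S⁻¹·BᵀPA = [-2.3289 -0.8578]
A−BK = [-0.5067 -0.2133; 0.8356 0.0711]
AᵀP(A−BK) = [12.7289 4.6578; 4.6578 1.7156]
P' = Q + AᵀP(A−BK) = [16.9789 3.6578; 3.6578 1.9656]
tr(P') = 18.9444

18.9444


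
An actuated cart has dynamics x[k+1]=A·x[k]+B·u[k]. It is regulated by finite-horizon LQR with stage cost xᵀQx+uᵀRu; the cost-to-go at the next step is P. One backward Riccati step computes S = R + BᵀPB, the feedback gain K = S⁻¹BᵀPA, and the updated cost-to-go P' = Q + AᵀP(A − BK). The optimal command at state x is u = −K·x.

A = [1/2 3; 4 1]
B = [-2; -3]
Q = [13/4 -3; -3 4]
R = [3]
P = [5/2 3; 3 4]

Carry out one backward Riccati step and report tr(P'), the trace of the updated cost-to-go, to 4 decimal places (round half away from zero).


BᵀP = [-14.0000 -18.0000]
S = R + BᵀPB = [3] + [82.0000] = [85.0000]
BᵀPA = [-79.0000 -60.0000]
K = S⁻¹·BᵀPA = [-0.9294 -0.7059]
A−BK = [-1.3588 1.5882; 1.2118 -1.1176]
AᵀP(A−BK) = [3.2015 1.4853; 1.4853 2.1471]
P' = Q + AᵀP(A−BK) = [6.4515 -1.5147; -1.5147 6.1471]
tr(P') = 12.5985

12.5985


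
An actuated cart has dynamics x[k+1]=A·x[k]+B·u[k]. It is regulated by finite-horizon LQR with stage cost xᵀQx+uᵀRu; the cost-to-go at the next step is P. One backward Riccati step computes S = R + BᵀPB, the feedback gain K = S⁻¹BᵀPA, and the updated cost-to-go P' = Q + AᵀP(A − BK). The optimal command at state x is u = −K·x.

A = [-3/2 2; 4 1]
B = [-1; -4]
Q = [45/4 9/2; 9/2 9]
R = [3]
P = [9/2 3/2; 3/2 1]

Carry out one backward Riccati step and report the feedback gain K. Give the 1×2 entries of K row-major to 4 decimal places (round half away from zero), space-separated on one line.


BᵀP = [-10.5000 -5.5000]
S = R + BᵀPB = [3] + [32.5000] = [35.5000]
BᵀPA = [-6.2500 -26.5000]
K = S⁻¹·BᵀPA = [-0.1761 -0.7465]
A−BK = [-1.6761 1.2535; 3.2958 -1.9859]
AᵀP(A−BK) = [7.0246 -4.4155; -4.4155 5.2183]
P' = Q + AᵀP(A−BK) = [18.2746 0.0845; 0.0845 14.2183]
tr(P') = 32.4930

-0.1761 -0.7465


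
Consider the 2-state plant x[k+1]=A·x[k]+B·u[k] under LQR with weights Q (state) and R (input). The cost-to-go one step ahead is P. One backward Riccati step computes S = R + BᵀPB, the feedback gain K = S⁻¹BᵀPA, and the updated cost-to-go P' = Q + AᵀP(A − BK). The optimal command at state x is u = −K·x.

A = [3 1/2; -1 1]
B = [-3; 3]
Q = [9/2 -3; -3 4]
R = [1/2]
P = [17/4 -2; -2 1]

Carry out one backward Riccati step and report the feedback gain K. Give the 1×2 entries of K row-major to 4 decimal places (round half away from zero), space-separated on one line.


BᵀP = [-18.7500 9.0000]
S = R + BᵀPB = [1/2] + [83.2500] = [83.7500]
BᵀPA = [-65.2500 -0.3750]
K = S⁻¹·BᵀPA = [-0.7791 -0.0045]
A−BK = [0.6627 0.4866; 1.3373 1.0134]
AᵀP(A−BK) = [0.4134 0.0828; 0.0828 0.0608]
P' = Q + AᵀP(A−BK) = [4.9134 -2.9172; -2.9172 4.0608]
tr(P') = 8.9743

-0.7791 -0.0045


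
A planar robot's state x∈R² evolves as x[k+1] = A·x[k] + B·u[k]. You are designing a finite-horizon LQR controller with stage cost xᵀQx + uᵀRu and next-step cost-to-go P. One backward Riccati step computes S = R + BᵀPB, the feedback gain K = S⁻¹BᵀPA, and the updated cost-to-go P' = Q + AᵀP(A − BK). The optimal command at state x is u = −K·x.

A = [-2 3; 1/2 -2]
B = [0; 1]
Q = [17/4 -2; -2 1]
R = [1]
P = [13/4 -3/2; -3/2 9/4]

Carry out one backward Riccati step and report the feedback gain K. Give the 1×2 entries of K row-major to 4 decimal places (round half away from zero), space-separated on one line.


1.2692 -2.7692

BᵀP = [-1.5000 2.2500]
S = R + BᵀPB = [1] + [2.2500] = [3.2500]
BᵀPA = [4.1250 -9.0000]
K = S⁻¹·BᵀPA = [1.2692 -2.7692]
A−BK = [-2.0000 3.0000; -0.7692 0.7692]
AᵀP(A−BK) = [11.3269 -18.5769; -18.5769 31.3269]
P' = Q + AᵀP(A−BK) = [15.5769 -20.5769; -20.5769 32.3269]
tr(P') = 47.9038


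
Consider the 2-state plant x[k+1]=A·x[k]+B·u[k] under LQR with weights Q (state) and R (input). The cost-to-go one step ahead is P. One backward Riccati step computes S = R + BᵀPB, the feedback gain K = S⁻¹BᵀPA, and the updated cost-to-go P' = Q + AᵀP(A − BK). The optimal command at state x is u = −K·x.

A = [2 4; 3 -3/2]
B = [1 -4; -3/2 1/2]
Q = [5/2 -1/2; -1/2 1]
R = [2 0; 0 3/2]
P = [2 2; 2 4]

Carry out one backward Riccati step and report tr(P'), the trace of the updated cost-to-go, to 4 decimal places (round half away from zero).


14.9187

BᵀP = [-1.0000 -4.0000; -7.0000 -6.0000]
S = R + BᵀPB = [2 0; 0 3/2] + [5.0000 2.0000; 2.0000 25.0000] = [7.0000 2.0000; 2.0000 26.5000]
BᵀPA = [-14.0000 2.0000; -32.0000 -19.0000]
K = S⁻¹·BᵀPA = [-1.6915 0.5014; -1.0799 -0.7548]
A−BK = [-0.6281 0.4793; 1.0028 -0.3705]
AᵀP(A−BK) = [9.7631 -1.1350; -1.1350 1.6556]
P' = Q + AᵀP(A−BK) = [12.2631 -1.6350; -1.6350 2.6556]
tr(P') = 14.9187


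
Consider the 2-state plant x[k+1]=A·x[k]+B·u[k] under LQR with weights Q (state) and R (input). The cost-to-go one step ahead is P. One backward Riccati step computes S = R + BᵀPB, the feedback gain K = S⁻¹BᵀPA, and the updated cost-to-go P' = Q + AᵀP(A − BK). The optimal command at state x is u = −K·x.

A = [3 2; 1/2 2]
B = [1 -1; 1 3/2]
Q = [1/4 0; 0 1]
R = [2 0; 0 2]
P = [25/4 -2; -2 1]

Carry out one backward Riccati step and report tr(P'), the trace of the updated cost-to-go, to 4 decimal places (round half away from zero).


10.7179

BᵀP = [4.2500 -1.0000; -9.2500 3.5000]
S = R + BᵀPB = [2 0; 0 2] + [3.2500 -5.7500; -5.7500 14.5000] = [5.2500 -5.7500; -5.7500 16.5000]
BᵀPA = [12.2500 6.5000; -26.0000 -11.5000]
K = S⁻¹·BᵀPA = [0.9825 0.7678; -1.2334 -0.4294]
A−BK = [0.7841 0.8028; 1.3676 1.8763]
AᵀP(A−BK) = [6.3967 3.9300; 3.9300 3.0712]
P' = Q + AᵀP(A−BK) = [6.6467 3.9300; 3.9300 4.0712]
tr(P') = 10.7179


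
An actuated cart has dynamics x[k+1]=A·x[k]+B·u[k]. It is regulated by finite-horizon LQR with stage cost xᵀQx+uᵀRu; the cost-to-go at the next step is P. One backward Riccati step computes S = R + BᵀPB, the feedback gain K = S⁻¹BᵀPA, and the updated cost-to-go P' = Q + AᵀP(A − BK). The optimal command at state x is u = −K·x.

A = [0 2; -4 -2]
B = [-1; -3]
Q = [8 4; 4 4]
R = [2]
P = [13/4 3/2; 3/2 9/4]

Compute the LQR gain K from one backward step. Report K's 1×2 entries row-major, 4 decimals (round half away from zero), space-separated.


BᵀP = [-7.7500 -8.2500]
S = R + BᵀPB = [2] + [32.5000] = [34.5000]
BᵀPA = [33.0000 1.0000]
K = S⁻¹·BᵀPA = [0.9565 0.0290]
A−BK = [0.9565 2.0290; -1.1304 -1.9130]
AᵀP(A−BK) = [4.4348 5.0435; 5.0435 9.9710]
P' = Q + AᵀP(A−BK) = [12.4348 9.0435; 9.0435 13.9710]
tr(P') = 26.4058

0.9565 0.0290


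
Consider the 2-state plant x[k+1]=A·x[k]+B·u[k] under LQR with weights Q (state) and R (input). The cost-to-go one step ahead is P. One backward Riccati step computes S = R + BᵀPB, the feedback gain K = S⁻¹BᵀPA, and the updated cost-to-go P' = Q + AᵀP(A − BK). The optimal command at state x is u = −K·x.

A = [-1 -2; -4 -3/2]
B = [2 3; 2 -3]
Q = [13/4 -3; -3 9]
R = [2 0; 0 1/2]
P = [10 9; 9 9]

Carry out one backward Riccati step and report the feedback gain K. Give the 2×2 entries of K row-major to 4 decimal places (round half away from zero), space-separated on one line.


-1.2318 -0.8632 0.4622 -0.0864

BᵀP = [38.0000 36.0000; 3.0000 0.0000]
S = R + BᵀPB = [2 0; 0 1/2] + [148.0000 6.0000; 6.0000 9.0000] = [150.0000 6.0000; 6.0000 9.5000]
BᵀPA = [-182.0000 -130.0000; -3.0000 -6.0000]
K = S⁻¹·BᵀPA = [-1.2318 -0.8632; 0.4622 -0.0864]
A−BK = [0.0770 -0.0144; -0.1497 -0.0328]
AᵀP(A−BK) = [3.1951 2.1364; 2.1364 1.5142]
P' = Q + AᵀP(A−BK) = [6.4451 -0.8636; -0.8636 10.5142]
tr(P') = 16.9593


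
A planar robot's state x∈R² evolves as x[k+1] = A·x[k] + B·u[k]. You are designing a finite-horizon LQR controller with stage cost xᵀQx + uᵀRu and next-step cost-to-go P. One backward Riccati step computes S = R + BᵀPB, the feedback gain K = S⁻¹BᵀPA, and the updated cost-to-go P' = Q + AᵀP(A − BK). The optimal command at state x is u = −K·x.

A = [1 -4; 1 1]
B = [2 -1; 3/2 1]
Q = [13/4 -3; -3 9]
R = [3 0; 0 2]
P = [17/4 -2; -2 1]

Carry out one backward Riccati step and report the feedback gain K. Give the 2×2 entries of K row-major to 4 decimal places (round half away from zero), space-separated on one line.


0.1510 -1.0061 -0.1815 1.7734

BᵀP = [5.5000 -2.5000; -6.2500 3.0000]
S = R + BᵀPB = [3 0; 0 2] + [7.2500 -8.0000; -8.0000 9.2500] = [10.2500 -8.0000; -8.0000 11.2500]
BᵀPA = [3.0000 -24.5000; -3.2500 28.0000]
K = S⁻¹·BᵀPA = [0.1510 -1.0061; -0.1815 1.7734]
A−BK = [0.5164 -0.2144; 0.9549 0.7357]
AᵀP(A−BK) = [0.2071 -1.2180; -1.2180 10.6943]
P' = Q + AᵀP(A−BK) = [3.4571 -4.2180; -4.2180 19.6943]
tr(P') = 23.1513


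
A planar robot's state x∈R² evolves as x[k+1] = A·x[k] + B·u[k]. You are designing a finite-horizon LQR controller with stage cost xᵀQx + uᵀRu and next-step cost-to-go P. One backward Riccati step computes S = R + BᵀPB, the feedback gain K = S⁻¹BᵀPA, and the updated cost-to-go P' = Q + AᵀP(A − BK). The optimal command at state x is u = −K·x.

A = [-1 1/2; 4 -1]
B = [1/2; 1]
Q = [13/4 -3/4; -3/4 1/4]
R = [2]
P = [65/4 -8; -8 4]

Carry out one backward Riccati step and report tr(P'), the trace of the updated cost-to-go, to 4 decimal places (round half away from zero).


163.8030

BᵀP = [0.1250 0.0000]
S = R + BᵀPB = [2] + [0.0625] = [2.0625]
BᵀPA = [-0.1250 0.0625]
K = S⁻¹·BᵀPA = [-0.0606 0.0303]
A−BK = [-0.9697 0.4848; 4.0606 -1.0303]
AᵀP(A−BK) = [144.2424 -48.1212; -48.1212 16.0606]
P' = Q + AᵀP(A−BK) = [147.4924 -48.8712; -48.8712 16.3106]
tr(P') = 163.8030


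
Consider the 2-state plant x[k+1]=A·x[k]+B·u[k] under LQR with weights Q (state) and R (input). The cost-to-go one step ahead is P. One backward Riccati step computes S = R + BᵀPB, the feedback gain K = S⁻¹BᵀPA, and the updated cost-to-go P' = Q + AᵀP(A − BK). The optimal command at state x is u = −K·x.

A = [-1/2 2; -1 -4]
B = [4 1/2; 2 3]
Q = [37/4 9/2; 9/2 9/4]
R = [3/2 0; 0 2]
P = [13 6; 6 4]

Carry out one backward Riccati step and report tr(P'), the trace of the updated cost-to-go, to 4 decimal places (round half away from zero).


17.0341

BᵀP = [64.0000 32.0000; 24.5000 15.0000]
S = R + BᵀPB = [3/2 0; 0 2] + [320.0000 128.0000; 128.0000 57.2500] = [321.5000 128.0000; 128.0000 59.2500]
BᵀPA = [-64.0000 0.0000; -27.2500 -11.0000]
K = S⁻¹·BᵀPA = [-0.1141 0.5284; -0.2135 -1.3271]
A−BK = [0.0630 0.5501; -0.1314 -1.0755]
AᵀP(A−BK) = [0.1320 0.6518; 0.6518 5.4021]
P' = Q + AᵀP(A−BK) = [9.3820 5.1518; 5.1518 7.6521]
tr(P') = 17.0341


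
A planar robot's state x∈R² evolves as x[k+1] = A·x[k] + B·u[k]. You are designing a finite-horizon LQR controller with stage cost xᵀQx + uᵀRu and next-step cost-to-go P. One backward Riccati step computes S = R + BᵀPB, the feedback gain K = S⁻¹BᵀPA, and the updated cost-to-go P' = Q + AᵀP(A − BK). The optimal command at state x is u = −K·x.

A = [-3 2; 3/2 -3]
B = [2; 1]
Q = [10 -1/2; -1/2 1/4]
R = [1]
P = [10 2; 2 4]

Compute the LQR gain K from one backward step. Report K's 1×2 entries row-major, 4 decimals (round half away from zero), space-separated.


BᵀP = [22.0000 8.0000]
S = R + BᵀPB = [1] + [52.0000] = [53.0000]
BᵀPA = [-54.0000 20.0000]
K = S⁻¹·BᵀPA = [-1.0189 0.3774]
A−BK = [-0.9623 1.2453; 2.5189 -3.3774]
AᵀP(A−BK) = [25.9811 -33.6226; -33.6226 44.4528]
P' = Q + AᵀP(A−BK) = [35.9811 -34.1226; -34.1226 44.7028]
tr(P') = 80.6840

-1.0189 0.3774


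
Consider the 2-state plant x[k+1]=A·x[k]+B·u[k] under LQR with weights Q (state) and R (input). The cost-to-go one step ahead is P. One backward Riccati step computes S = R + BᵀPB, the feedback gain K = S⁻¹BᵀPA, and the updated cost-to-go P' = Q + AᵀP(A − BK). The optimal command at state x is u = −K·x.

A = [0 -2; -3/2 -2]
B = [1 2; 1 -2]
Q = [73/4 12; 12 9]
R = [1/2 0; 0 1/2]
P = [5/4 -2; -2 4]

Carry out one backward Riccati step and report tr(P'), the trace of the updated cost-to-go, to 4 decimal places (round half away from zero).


28.4125

BᵀP = [-0.7500 2.0000; 6.5000 -12.0000]
S = R + BᵀPB = [1/2 0; 0 1/2] + [1.2500 -5.5000; -5.5000 37.0000] = [1.7500 -5.5000; -5.5000 37.5000]
BᵀPA = [-3.0000 -2.5000; 18.0000 11.0000]
K = S⁻¹·BᵀPA = [-0.3816 -0.9399; 0.4240 0.1555]
A−BK = [-0.4664 -1.3710; -0.2703 -0.7491]
AᵀP(A−BK) = [0.2226 0.3816; 0.3816 0.9399]
P' = Q + AᵀP(A−BK) = [18.4726 12.3816; 12.3816 9.9399]
tr(P') = 28.4125


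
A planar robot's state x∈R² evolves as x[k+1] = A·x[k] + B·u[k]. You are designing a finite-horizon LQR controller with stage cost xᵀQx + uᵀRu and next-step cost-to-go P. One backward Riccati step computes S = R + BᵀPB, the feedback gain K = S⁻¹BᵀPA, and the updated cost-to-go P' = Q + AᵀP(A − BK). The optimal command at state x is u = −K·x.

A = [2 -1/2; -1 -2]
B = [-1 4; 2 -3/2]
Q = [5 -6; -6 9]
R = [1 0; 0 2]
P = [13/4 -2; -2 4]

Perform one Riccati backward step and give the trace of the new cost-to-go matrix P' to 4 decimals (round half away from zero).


16.1039

BᵀP = [-7.2500 10.0000; 16.0000 -14.0000]
S = R + BᵀPB = [1 0; 0 2] + [27.2500 -44.0000; -44.0000 85.0000] = [28.2500 -44.0000; -44.0000 87.0000]
BᵀPA = [-24.5000 -16.3750; 46.0000 20.0000]
K = S⁻¹·BᵀPA = [-0.2060 -1.0438; 0.4245 -0.2980]
A−BK = [0.0958 -0.3517; 0.0489 -0.3594]
AᵀP(A−BK) = [0.4236 -0.1145; -0.1145 1.6803]
P' = Q + AᵀP(A−BK) = [5.4236 -6.1145; -6.1145 10.6803]
tr(P') = 16.1039


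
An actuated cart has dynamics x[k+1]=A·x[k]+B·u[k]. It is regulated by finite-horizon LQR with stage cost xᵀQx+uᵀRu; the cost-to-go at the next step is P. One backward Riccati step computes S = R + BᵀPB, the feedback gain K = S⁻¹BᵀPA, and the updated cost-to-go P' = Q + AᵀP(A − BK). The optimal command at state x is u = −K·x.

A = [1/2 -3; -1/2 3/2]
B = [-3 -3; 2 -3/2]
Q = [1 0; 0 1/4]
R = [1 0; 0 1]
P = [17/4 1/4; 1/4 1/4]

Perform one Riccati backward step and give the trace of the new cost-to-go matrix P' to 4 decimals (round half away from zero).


BᵀP = [-12.2500 -0.2500; -13.1250 -1.1250]
S = R + BᵀPB = [1 0; 0 1] + [36.2500 37.1250; 37.1250 41.0625] = [37.2500 37.1250; 37.1250 42.0625]
BᵀPA = [-6.0000 36.3750; -6.0000 37.6875]
K = S⁻¹·BᵀPA = [-0.1571 0.6941; -0.0040 0.2834]
A−BK = [0.0167 -0.0676; -0.1917 0.5370]
AᵀP(A−BK) = [0.0335 -0.1352; -0.1352 0.6354]
P' = Q + AᵀP(A−BK) = [1.0335 -0.1352; -0.1352 0.8854]
tr(P') = 1.9189

1.9189


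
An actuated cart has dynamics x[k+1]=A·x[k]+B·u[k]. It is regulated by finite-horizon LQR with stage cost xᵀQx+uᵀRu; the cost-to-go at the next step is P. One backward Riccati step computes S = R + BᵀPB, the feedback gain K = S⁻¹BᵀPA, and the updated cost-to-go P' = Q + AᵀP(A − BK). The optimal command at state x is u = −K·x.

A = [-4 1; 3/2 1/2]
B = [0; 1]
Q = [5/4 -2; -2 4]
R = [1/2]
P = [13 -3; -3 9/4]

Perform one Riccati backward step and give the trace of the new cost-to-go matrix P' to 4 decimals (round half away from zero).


177.6364

BᵀP = [-3.0000 2.2500]
S = R + BᵀPB = [1/2] + [2.2500] = [2.7500]
BᵀPA = [15.3750 -1.8750]
K = S⁻¹·BᵀPA = [5.5909 -0.6818]
A−BK = [-4.0000 1.0000; -4.0909 1.1818]
AᵀP(A−BK) = [163.1023 -38.3295; -38.3295 9.2841]
P' = Q + AᵀP(A−BK) = [164.3523 -40.3295; -40.3295 13.2841]
tr(P') = 177.6364


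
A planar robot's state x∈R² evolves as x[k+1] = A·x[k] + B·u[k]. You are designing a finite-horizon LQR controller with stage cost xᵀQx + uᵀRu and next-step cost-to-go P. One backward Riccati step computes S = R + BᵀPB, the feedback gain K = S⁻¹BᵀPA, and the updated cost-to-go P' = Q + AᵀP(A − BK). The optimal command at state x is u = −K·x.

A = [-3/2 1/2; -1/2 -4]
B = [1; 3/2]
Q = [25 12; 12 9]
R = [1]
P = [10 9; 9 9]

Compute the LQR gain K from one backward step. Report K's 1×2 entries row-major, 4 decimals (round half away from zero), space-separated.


-0.7983 -1.3433

BᵀP = [23.5000 22.5000]
S = R + BᵀPB = [1] + [57.2500] = [58.2500]
BᵀPA = [-46.5000 -78.2500]
K = S⁻¹·BᵀPA = [-0.7983 -1.3433]
A−BK = [-0.7017 1.8433; 0.6974 -1.9850]
AᵀP(A−BK) = [1.1298 -0.2157; -0.2157 5.3830]
P' = Q + AᵀP(A−BK) = [26.1298 11.7843; 11.7843 14.3830]
tr(P') = 40.5129
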